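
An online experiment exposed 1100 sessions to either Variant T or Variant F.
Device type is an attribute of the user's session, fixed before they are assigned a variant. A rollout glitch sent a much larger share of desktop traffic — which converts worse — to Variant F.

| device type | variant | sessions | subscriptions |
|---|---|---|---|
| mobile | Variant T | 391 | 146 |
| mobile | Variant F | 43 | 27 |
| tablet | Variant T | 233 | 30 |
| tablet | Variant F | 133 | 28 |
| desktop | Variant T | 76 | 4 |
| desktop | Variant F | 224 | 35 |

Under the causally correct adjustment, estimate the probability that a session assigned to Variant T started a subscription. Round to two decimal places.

0.20

Here device type is a common cause — it drives both which variant a case falls under and the outcome. The crude comparison mixes populations; the stratum-specific rates are the causally relevant ones.
Standardising Variant T to the population device type mix: 0.395·146/391 + 0.333·30/233 + 0.273·4/76 = 0.205.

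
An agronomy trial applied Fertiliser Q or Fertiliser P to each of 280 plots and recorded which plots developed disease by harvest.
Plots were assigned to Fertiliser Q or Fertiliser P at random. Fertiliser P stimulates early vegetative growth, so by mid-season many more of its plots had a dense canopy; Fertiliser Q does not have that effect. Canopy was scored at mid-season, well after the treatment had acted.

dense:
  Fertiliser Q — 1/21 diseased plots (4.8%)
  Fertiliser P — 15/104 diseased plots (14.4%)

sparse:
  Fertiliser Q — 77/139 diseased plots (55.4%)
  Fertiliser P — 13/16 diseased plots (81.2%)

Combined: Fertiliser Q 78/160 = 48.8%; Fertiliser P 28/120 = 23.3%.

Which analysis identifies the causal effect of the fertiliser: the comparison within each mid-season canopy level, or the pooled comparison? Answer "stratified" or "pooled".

pooled

Fertiliser Q is lower inside every mid-season canopy stratum but Fertiliser P is lower in aggregate. Whether to stratify depends on how mid-season canopy relates to the fertiliser.
Stratifying would compare fertilisers among plots the fertilisers themselves sorted into mid-season canopy groups — a form of selection on an intermediate. The unconditioned pooled rates give the total causal effect.
Pooled: Fertiliser Q 48.8% vs Fertiliser P 23.3%; Fertiliser P is lower overall.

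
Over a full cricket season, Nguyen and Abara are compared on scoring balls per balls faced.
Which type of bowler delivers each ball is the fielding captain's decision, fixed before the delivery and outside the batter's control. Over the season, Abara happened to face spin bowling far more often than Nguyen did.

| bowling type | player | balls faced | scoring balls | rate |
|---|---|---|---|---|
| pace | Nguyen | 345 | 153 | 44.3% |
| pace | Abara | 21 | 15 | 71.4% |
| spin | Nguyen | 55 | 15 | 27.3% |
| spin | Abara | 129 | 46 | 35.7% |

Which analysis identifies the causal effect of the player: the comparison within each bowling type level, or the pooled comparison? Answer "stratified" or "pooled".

stratified

Bowling type differs across players for reasons unrelated to any effect of the player itself, and it separately predicts the outcome — a classic confounder. We must compare within bowling type levels.
Within each level — pace: 44.3% vs 71.4%; spin: 27.3% vs 35.7% — Abara is higher every time.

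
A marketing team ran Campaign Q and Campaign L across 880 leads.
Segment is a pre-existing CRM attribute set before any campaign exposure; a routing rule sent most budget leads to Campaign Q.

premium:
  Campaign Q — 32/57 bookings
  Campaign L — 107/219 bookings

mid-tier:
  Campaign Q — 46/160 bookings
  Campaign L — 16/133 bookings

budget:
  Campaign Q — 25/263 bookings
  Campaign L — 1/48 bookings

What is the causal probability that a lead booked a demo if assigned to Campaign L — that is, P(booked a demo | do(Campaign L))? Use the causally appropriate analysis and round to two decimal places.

0.20

The stratified and pooled comparisons disagree (Campaign Q wins within each customer segment; Campaign L wins overall), so the answer turns on the causal role of customer segment.
Customer segment is set before the campaign has any effect — it is not caused by the campaign — and it independently drives the outcome. That makes it a confounder, so the causal comparison is within customer segment levels.
Standardising Campaign L to the population customer segment mix: 0.314·107/219 + 0.333·16/133 + 0.353·1/48 = 0.201.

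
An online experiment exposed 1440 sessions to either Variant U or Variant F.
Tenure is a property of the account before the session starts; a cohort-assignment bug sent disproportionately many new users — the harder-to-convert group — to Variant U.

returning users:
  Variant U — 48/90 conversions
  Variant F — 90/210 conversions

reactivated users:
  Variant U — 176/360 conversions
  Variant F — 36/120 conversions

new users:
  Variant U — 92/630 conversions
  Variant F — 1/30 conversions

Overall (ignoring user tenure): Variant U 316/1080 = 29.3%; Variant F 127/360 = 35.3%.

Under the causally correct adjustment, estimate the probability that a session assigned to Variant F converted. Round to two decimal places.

0.20

Within every user tenure level Variant U has the higher rate, yet pooled Variant F does — Simpson's reversal.
Nothing the variant does changes user tenure; the imbalance is an allocation artefact. With user tenure also predicting the outcome, the pooled figure is confounded, and the within-stratum comparison is the causal one.
Standardising Variant F to the population user tenure mix: 0.208·90/210 + 0.333·36/120 + 0.458·1/30 = 0.205.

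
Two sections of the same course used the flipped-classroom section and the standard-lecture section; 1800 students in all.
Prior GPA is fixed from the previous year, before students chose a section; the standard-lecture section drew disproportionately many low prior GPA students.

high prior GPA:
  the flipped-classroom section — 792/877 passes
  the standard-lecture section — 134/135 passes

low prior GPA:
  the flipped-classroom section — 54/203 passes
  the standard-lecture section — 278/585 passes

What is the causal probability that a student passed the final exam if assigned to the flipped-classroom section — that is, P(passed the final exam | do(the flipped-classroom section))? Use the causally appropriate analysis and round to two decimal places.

Prior GPA band is set before the teaching method has any effect — it is not caused by the teaching method — and it independently drives the outcome. That makes it a confounder, so the causal comparison is within prior GPA band levels.
Standardising the flipped-classroom section to the population prior GPA band mix: 0.562·792/877 + 0.438·54/203 = 0.624.

0.62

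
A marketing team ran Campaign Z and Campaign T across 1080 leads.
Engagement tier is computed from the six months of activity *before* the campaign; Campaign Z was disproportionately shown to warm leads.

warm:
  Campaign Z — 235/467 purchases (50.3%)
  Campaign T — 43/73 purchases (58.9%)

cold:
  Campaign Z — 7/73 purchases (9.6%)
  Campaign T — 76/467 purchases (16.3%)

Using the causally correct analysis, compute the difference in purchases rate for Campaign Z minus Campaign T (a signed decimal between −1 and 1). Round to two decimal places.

The imbalance in engagement tier arose from how leads were allocated, not from anything the campaign did; and engagement tier independently affects the outcome. The pooled gap is confounded — condition on engagement tier.
Adjusting over the population distribution of engagement tier: 0.500·(0.503−0.589) + 0.500·(0.096−0.163) = -0.076.

-0.08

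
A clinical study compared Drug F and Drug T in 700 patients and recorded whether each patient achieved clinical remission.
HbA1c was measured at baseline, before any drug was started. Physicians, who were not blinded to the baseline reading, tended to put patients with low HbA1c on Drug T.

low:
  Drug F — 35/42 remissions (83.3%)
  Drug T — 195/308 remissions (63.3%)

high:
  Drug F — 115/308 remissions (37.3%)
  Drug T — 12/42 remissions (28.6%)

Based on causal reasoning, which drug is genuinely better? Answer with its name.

Drug F

Within every HbA1c level Drug F has the higher rate, yet pooled Drug T does — Simpson's reversal.
Nothing the drug does changes HbA1c; the imbalance is an allocation artefact. With HbA1c also predicting the outcome, the pooled figure is confounded, and the within-stratum comparison is the causal one.
Within each level — low: 83.3% vs 63.3%; high: 37.3% vs 28.6% — Drug F is higher every time.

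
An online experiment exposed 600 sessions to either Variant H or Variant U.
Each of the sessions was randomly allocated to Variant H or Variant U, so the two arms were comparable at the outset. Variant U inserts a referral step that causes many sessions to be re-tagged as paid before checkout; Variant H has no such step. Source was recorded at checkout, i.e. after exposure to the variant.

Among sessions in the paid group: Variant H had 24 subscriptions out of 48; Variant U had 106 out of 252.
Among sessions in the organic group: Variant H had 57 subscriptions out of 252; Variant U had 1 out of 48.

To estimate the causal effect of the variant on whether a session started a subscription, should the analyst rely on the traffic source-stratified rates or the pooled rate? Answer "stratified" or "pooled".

Variant H is higher inside every traffic source stratum but Variant U is higher in aggregate. Whether to stratify depends on how traffic source relates to the variant.
Traffic source is recorded after the variant and is itself shifted by it — it sits on the causal path from variant to outcome. Conditioning on a mediator would strip out part of the effect we want; the pooled comparison gives the total causal effect.
Pooled: Variant H 27.0% vs Variant U 35.7%; Variant U is higher overall.

pooled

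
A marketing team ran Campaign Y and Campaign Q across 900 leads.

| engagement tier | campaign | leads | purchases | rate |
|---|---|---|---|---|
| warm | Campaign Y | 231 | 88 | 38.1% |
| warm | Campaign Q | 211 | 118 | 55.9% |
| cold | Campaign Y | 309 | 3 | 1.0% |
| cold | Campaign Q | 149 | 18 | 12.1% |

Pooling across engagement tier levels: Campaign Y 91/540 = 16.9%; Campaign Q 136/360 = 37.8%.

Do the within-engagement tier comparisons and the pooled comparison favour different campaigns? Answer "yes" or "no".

no

Within each engagement tier level (warm 38.1% vs 55.9%; cold 1.0% vs 12.1%), Campaign Q has the higher rate every time. Pooled: 16.9% vs 37.8% — Campaign Q has the higher rate overall. They agree.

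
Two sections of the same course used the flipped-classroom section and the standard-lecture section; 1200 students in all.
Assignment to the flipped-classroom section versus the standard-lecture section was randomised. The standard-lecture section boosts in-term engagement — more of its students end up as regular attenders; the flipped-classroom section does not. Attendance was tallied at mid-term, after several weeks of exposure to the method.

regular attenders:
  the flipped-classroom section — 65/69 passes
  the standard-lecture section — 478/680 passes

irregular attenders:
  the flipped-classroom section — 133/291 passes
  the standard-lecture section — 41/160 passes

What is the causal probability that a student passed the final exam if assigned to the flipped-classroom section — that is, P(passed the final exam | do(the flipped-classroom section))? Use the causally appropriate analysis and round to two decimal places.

0.55

Mid-term attendance here is a post-treatment variable shaped by the teaching method; conditioning on it would introduce bias rather than remove it. The overall comparison is the causal one.
So P(outcome | do(the flipped-classroom section)) is just the pooled rate for the flipped-classroom section: 198/360 = 0.550.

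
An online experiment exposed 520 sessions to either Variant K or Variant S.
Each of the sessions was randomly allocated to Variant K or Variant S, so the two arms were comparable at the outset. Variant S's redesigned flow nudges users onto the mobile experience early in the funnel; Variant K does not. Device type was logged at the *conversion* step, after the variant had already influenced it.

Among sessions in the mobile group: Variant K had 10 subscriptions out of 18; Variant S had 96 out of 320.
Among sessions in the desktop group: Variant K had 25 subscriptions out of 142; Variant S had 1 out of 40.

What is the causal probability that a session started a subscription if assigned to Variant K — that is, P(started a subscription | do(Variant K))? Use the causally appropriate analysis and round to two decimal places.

0.22

Device type lies on the pathway variant → device type → outcome, so adjusting for it blocks the indirect effect. For the total causal effect of variant, use the unadjusted pooled rates.
So P(outcome | do(Variant K)) is just the pooled rate for Variant K: 35/160 = 0.219.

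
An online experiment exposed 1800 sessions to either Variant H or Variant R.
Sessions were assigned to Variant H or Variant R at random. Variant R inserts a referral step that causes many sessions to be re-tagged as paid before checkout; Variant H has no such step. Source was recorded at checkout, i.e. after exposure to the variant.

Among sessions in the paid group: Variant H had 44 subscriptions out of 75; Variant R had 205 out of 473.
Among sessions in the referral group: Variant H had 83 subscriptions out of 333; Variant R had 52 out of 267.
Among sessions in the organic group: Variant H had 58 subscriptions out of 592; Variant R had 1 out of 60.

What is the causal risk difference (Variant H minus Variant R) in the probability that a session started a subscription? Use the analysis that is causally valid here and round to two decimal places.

-0.14

Traffic source is downstream of the variant. One should not condition on a consequence of treatment, so the overall rates are the right comparison.
The causal difference is the pooled difference: 0.185 − 0.323 = -0.138.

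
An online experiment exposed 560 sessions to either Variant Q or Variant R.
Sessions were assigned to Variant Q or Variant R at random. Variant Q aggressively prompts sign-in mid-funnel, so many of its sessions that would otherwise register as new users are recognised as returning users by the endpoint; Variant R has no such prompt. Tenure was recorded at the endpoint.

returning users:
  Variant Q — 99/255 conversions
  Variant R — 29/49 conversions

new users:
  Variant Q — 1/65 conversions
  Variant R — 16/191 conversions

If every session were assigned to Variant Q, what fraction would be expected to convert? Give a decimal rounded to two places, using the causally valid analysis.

0.31

The stratified and pooled comparisons disagree (Variant R wins within each user tenure; Variant Q wins overall), so the answer turns on the causal role of user tenure.
User tenure lies on the pathway variant → user tenure → outcome, so adjusting for it blocks the indirect effect. For the total causal effect of variant, use the unadjusted pooled rates.
So P(outcome | do(Variant Q)) is just the pooled rate for Variant Q: 100/320 = 0.312.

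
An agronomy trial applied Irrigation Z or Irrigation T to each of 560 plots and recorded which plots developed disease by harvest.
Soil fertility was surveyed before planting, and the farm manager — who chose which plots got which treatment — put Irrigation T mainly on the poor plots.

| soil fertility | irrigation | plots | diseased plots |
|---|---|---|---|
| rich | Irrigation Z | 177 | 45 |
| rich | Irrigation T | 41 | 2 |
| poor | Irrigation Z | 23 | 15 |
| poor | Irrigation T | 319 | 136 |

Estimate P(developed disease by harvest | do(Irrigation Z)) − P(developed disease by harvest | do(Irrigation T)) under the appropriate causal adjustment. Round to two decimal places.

Nothing the irrigation does changes soil fertility; the imbalance is an allocation artefact. With soil fertility also predicting the outcome, the pooled figure is confounded, and the within-stratum comparison is the causal one.
Adjusting over the population distribution of soil fertility: 0.389·(0.254−0.049) + 0.611·(0.652−0.426) = +0.218.

+0.22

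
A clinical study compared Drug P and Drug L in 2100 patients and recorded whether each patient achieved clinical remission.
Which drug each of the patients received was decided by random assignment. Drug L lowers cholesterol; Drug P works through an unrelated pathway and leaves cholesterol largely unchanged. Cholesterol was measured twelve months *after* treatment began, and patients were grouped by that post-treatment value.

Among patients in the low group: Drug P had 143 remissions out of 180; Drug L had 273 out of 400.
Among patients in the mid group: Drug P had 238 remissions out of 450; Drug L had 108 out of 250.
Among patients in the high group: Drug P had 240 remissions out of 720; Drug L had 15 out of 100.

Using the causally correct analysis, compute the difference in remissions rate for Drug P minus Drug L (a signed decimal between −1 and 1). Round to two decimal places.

-0.07

Cholesterol is downstream of the drug. One should not condition on a consequence of treatment, so the overall rates are the right comparison.
The causal difference is the pooled difference: 0.460 − 0.528 = -0.068.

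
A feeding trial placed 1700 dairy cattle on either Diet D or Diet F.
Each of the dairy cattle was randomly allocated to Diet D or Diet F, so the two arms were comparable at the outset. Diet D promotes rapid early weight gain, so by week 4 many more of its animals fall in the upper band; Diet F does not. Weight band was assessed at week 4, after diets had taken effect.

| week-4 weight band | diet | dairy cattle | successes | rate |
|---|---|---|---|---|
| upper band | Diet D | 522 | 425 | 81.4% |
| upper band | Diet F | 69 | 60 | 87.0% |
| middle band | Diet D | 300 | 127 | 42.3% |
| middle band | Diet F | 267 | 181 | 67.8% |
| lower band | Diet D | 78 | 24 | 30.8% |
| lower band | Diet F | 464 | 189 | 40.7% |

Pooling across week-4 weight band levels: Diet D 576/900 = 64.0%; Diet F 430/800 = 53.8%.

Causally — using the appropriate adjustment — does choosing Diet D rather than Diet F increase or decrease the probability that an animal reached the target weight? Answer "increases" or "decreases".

increases

Within every week-4 weight band level Diet F has the higher rate, yet pooled Diet D does — Simpson's reversal.
Week-4 weight band lies on the pathway diet → week-4 weight band → outcome, so adjusting for it blocks the indirect effect. For the total causal effect of diet, use the unadjusted pooled rates.
Pooled: Diet D 64.0% vs Diet F 53.8%; Diet D is higher overall.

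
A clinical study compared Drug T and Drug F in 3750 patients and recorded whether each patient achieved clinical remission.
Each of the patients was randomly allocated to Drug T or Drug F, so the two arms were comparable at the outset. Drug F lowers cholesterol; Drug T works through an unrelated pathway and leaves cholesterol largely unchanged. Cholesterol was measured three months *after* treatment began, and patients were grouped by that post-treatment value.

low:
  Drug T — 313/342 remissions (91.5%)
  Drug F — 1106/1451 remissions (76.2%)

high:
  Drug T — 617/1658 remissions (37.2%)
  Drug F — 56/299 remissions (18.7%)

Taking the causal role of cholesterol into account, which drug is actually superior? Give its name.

Drug F

The distribution of cholesterol is itself part of what the drug does — it is an intermediate outcome. Holding it fixed would remove that part of the effect; the total effect is the pooled difference.
Pooled: Drug T 46.5% vs Drug F 66.4%; Drug F is higher overall.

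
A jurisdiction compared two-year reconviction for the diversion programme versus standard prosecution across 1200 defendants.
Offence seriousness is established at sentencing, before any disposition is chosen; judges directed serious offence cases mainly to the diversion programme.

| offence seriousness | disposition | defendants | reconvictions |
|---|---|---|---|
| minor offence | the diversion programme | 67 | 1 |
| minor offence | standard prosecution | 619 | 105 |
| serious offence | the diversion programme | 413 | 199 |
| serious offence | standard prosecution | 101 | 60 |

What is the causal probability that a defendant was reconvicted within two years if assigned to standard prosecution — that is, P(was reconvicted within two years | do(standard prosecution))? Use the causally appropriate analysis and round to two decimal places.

Since offence seriousness is a pre-existing factor (not a product of the disposition) and it affects the outcome on its own, it is a confounder. The stratified rates, not the pooled rate, identify the causal effect.
Standardising standard prosecution to the population offence seriousness mix: 0.572·105/619 + 0.428·60/101 = 0.351.

0.35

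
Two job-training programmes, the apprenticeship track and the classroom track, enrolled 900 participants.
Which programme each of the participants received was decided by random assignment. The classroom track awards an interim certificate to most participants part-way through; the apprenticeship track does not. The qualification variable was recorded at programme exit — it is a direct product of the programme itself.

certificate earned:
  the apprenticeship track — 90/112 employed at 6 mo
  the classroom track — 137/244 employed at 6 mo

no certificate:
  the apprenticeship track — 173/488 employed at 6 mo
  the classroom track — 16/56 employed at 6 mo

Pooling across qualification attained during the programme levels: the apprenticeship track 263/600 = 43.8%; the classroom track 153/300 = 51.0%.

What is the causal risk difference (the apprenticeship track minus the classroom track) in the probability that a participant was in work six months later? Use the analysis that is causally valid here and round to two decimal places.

-0.07

the apprenticeship track is higher inside every qualification attained during the programme stratum but the classroom track is higher in aggregate. Whether to stratify depends on how qualification attained during the programme relates to the programme.
Qualification attained during the programme lies on the pathway programme → qualification attained during the programme → outcome, so adjusting for it blocks the indirect effect. For the total causal effect of programme, use the unadjusted pooled rates.
The causal difference is the pooled difference: 0.438 − 0.510 = -0.072.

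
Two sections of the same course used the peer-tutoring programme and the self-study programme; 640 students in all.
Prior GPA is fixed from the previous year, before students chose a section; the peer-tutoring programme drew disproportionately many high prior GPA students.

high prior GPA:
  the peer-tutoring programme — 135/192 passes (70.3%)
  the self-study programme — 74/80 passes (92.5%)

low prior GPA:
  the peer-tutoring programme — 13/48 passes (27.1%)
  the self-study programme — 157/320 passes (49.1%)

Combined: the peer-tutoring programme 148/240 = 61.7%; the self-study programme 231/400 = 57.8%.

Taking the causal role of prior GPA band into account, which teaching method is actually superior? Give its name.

the self-study programme

Prior GPA band differs across teaching methods for reasons unrelated to any effect of the teaching method itself, and it separately predicts the outcome — a classic confounder. We must compare within prior GPA band levels.
Within each level — high prior GPA: 70.3% vs 92.5%; low prior GPA: 27.1% vs 49.1% — the self-study programme is higher every time.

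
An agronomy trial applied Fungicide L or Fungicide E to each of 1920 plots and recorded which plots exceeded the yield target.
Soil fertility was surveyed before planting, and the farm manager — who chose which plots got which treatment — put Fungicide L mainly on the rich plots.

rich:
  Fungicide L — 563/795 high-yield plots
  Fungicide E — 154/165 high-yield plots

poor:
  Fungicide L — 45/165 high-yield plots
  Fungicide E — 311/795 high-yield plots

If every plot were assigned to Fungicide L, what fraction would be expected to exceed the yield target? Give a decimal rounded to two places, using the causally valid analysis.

0.49

Here soil fertility is a common cause — it drives both which fungicide a case falls under and the outcome. The crude comparison mixes populations; the stratum-specific rates are the causally relevant ones.
Standardising Fungicide L to the population soil fertility mix: 0.500·563/795 + 0.500·45/165 = 0.490.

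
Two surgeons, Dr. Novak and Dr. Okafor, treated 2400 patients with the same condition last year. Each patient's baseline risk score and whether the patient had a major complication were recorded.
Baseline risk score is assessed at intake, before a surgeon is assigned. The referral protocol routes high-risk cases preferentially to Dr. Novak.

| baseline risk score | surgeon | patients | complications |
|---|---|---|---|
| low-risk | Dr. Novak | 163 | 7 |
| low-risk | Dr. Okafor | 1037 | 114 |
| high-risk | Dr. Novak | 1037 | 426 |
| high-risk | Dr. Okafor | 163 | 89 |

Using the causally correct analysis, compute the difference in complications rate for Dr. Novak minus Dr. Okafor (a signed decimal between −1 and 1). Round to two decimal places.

-0.10

Here baseline risk score is a common cause — it drives both which surgeon a case falls under and the outcome. The crude comparison mixes populations; the stratum-specific rates are the causally relevant ones.
Adjusting over the population distribution of baseline risk score: 0.500·(0.043−0.110) + 0.500·(0.411−0.546) = -0.101.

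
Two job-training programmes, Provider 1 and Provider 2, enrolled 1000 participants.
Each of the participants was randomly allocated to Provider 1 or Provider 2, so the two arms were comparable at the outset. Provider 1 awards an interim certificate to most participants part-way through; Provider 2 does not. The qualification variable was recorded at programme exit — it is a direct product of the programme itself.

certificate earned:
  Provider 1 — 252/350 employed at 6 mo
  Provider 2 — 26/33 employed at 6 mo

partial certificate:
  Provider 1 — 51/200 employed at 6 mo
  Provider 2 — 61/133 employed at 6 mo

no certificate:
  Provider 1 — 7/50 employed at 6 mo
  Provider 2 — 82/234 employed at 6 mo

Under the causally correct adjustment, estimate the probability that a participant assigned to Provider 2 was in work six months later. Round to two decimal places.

0.42

The qualification attained during the programme-specific comparison favours Provider 2 throughout, but the pooled figures favour Provider 1. The question is whether to condition on qualification attained during the programme.
Because the programme influences qualification attained during the programme, qualification attained during the programme is a post-treatment mediator, not a confounder. Stratifying on it would bias the estimate; the causal effect is the crude pooled difference.
So P(outcome | do(Provider 2)) is just the pooled rate for Provider 2: 169/400 = 0.422.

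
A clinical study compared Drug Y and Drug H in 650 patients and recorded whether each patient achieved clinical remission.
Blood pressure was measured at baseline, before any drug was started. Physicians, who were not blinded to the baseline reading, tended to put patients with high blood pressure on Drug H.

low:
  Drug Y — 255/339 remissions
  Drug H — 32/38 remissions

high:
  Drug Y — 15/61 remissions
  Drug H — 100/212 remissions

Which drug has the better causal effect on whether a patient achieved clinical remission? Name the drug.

Drug H

Nothing the drug does changes blood pressure; the imbalance is an allocation artefact. With blood pressure also predicting the outcome, the pooled figure is confounded, and the within-stratum comparison is the causal one.
Within each level — low: 75.2% vs 84.2%; high: 24.6% vs 47.2% — Drug H is higher every time.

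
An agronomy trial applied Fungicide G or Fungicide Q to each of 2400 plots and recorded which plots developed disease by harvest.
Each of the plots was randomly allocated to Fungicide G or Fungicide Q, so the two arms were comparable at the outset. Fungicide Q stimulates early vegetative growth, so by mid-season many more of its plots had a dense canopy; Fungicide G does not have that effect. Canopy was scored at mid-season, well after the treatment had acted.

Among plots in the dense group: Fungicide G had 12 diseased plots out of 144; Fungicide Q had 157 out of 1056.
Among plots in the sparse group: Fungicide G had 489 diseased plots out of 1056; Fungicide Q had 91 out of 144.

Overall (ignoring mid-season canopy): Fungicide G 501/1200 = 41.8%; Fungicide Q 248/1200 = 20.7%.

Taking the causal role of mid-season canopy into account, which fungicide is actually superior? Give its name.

The distribution of mid-season canopy is itself part of what the fungicide does — it is an intermediate outcome. Holding it fixed would remove that part of the effect; the total effect is the pooled difference.
Pooled: Fungicide G 41.8% vs Fungicide Q 20.7%; Fungicide Q is lower overall.

Fungicide Q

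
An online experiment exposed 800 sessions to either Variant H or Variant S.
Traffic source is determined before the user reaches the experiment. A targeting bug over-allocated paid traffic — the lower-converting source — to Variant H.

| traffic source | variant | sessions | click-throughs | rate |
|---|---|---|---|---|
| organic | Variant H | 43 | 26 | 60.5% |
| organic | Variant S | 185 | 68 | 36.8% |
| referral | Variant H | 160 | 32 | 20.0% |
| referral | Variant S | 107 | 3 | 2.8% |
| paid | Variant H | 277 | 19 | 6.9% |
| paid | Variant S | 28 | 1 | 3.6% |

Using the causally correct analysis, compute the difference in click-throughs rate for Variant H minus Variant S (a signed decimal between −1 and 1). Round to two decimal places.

+0.14

Within every traffic source level Variant H has the higher rate, yet pooled Variant S does — Simpson's reversal.
Traffic source is set before the variant has any effect — it is not caused by the variant — and it independently drives the outcome. That makes it a confounder, so the causal comparison is within traffic source levels.
Adjusting over the population distribution of traffic source: 0.285·(0.605−0.368) + 0.334·(0.200−0.028) + 0.381·(0.069−0.036) = +0.137.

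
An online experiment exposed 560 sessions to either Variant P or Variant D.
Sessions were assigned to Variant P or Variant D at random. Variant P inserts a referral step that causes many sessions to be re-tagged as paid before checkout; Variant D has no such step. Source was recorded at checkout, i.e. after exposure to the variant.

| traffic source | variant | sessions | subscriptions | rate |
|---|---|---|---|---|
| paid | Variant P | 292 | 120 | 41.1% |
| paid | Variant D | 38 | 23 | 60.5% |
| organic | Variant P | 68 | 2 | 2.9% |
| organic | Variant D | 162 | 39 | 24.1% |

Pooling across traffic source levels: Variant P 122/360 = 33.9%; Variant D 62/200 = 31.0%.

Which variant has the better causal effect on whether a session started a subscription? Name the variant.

Traffic source here is a post-treatment variable shaped by the variant; conditioning on it would introduce bias rather than remove it. The overall comparison is the causal one.
Pooled: Variant P 33.9% vs Variant D 31.0%; Variant P is higher overall.

Variant P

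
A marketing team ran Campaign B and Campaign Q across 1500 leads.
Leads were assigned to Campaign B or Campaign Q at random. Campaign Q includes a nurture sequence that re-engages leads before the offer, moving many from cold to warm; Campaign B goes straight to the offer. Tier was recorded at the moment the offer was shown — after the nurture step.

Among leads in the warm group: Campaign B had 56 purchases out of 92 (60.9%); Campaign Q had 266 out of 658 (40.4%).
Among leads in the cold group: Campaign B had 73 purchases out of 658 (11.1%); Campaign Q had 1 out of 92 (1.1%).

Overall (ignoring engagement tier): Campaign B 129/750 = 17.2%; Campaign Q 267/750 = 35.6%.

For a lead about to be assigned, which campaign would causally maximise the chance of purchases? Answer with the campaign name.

Campaign Q

Within every engagement tier level Campaign B has the higher rate, yet pooled Campaign Q does — Simpson's reversal.
Engagement tier here is a post-treatment variable shaped by the campaign; conditioning on it would introduce bias rather than remove it. The overall comparison is the causal one.
Pooled: Campaign B 17.2% vs Campaign Q 35.6%; Campaign Q is higher overall.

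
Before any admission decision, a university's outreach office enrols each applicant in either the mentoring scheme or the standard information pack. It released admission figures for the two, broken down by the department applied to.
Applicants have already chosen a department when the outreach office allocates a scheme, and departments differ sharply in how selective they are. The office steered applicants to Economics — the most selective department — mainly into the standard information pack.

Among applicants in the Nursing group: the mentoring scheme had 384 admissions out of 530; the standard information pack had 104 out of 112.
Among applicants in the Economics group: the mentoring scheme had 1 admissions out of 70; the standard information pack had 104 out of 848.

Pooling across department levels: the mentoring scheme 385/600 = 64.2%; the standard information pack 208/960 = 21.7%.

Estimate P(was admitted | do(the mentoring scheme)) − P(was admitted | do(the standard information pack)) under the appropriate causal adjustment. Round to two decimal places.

Department differs across outreach schemes for reasons unrelated to any effect of the outreach scheme itself, and it separately predicts the outcome — a classic confounder. We must compare within department levels.
Adjusting over the population distribution of department: 0.412·(0.725−0.929) + 0.588·(0.014−0.123) = -0.148.

-0.15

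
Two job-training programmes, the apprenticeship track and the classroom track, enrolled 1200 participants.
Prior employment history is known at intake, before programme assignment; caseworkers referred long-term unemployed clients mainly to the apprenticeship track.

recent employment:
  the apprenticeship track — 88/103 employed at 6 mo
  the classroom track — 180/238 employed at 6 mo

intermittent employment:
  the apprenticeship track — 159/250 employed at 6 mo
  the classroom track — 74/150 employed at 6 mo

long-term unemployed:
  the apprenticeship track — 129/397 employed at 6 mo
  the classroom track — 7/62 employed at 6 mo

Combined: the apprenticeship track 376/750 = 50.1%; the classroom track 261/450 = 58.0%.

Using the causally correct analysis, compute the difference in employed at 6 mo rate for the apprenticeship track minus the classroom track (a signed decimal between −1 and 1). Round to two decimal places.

+0.16

Within every prior employment history level the apprenticeship track has the higher rate, yet pooled the classroom track does — Simpson's reversal.
Prior employment history satisfies the back-door criterion: it is not a descendant of the programme, and it blocks the spurious path from programme to outcome. Adjusting for it (i.e., using the within-prior employment history rates) gives the causal effect.
Adjusting over the population distribution of prior employment history: 0.284·(0.854−0.756) + 0.333·(0.636−0.493) + 0.383·(0.325−0.113) = +0.157.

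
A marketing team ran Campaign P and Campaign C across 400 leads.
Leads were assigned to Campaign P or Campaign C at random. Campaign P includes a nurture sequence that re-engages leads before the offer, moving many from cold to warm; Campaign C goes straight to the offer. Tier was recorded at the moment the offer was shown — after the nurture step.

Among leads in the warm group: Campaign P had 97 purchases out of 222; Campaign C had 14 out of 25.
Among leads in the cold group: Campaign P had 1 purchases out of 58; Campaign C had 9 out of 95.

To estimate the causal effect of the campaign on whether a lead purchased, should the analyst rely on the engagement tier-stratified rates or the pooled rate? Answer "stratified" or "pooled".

pooled

The engagement tier-specific comparison favours Campaign C throughout, but the pooled figures favour Campaign P. The question is whether to condition on engagement tier.
Engagement tier is recorded after the campaign and is itself shifted by it — it sits on the causal path from campaign to outcome. Conditioning on a mediator would strip out part of the effect we want; the pooled comparison gives the total causal effect.
Pooled: Campaign P 35.0% vs Campaign C 19.2%; Campaign P is higher overall.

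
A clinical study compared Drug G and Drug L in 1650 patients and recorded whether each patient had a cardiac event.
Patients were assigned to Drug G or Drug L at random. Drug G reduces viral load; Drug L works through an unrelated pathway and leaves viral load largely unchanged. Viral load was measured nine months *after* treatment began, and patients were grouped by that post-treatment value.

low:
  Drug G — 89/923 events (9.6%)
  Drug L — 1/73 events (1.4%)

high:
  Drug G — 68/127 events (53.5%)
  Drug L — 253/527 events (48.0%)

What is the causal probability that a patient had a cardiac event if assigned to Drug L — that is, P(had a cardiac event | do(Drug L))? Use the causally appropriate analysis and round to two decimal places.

0.42

The stratified and pooled comparisons disagree (Drug L wins within each viral load; Drug G wins overall), so the answer turns on the causal role of viral load.
Viral load here is a post-treatment variable shaped by the drug; conditioning on it would introduce bias rather than remove it. The overall comparison is the causal one.
So P(outcome | do(Drug L)) is just the pooled rate for Drug L: 254/600 = 0.423.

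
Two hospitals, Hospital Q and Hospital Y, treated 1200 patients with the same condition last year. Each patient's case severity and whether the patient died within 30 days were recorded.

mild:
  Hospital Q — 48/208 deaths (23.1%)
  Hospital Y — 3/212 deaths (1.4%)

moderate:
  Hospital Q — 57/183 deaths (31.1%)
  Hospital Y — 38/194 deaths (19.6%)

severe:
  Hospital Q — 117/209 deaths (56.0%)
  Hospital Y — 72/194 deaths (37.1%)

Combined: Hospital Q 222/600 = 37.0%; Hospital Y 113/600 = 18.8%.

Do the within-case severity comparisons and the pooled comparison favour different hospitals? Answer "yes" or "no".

no

Within each case severity level (mild 23.1% vs 1.4%; moderate 31.1% vs 19.6%; severe 56.0% vs 37.1%), Hospital Y has the lower rate every time. Pooled: 37.0% vs 18.8% — Hospital Y has the lower rate overall. They agree.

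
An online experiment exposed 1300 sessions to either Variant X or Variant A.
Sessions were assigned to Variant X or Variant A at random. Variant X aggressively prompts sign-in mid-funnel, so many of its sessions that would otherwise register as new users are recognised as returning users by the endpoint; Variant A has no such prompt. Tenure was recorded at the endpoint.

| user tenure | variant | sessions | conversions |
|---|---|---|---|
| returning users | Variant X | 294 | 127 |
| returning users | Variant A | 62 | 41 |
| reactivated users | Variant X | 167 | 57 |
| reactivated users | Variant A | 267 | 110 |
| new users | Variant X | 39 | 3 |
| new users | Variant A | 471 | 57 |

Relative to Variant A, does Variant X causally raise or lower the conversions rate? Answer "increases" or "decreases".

User tenure is recorded after the variant and is itself shifted by it — it sits on the causal path from variant to outcome. Conditioning on a mediator would strip out part of the effect we want; the pooled comparison gives the total causal effect.
Pooled: Variant X 37.4% vs Variant A 26.0%; Variant X is higher overall.

increases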